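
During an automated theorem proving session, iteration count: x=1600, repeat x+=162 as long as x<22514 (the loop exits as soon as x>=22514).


Step 1: x goes from 1600 toward 22514 by 162; the body runs while x<22514, so iterations = ceil((bound-start)/step)
Step 2: Distance=20914
Step 3: ceil(20914/162)=130

130


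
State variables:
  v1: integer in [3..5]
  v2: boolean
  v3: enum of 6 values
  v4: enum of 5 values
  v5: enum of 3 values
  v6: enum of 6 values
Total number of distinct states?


State space = product of domain sizes of all variables.
Domain sizes:
  v1 (integer in [3..5]): 3
  v2 (boolean): 2
  v3 (enum of 6 values): 6
  v4 (enum of 5 values): 5
  v5 (enum of 3 values): 3
  v6 (enum of 6 values): 6
Product = 3 * 2 * 6 * 5 * 3 * 6 = 3240

3240


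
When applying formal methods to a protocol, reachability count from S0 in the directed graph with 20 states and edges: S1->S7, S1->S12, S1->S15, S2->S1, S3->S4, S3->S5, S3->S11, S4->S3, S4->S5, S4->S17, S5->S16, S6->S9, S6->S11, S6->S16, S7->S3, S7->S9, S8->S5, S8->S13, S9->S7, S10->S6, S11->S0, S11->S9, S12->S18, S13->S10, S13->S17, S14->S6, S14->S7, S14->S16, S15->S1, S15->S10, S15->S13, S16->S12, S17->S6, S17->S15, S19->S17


BFS from S0:
  layer 0: {S0}
Reachable set: {S0}
Count = 1

1


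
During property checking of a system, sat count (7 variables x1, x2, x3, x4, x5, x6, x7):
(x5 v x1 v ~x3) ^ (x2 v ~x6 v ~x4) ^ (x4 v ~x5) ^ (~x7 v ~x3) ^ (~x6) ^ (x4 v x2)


CNF with 6 clauses over 7 vars (128 assignments).
An assignment satisfies CNF iff every clause has >=1 true literal.
Check each row (bits = x1,x2,x3,x4,x5,x6,x7; clause T/F shown):
  row 0 [0000000]: clauses=TTTTTF -> 0
  row 1 [0000001]: clauses=TTTTTF -> 0
  row 2 [0000010]: clauses=TTTTFF -> 0
  row 3 [0000011]: clauses=TTTTFF -> 0
  row 4 [0000100]: clauses=TTFTTF -> 0
  (every remaining row is evaluated the same way; all 128 results are listed next)
Full result column, 8 rows per line (x1,x2,x3,x4 fixed per line; x5,x6,x7 runs 000..111 left to right):
  rows 0-7 [x1,x2,x3,x4=0000]: 00000000  (ones: 0)
  rows 8-15 [x1,x2,x3,x4=0001]: 11001100  (ones: 4)
  rows 16-23 [x1,x2,x3,x4=0010]: 00000000  (ones: 0)
  rows 24-31 [x1,x2,x3,x4=0011]: 00001000  (ones: 1)
  rows 32-39 [x1,x2,x3,x4=0100]: 11000000  (ones: 2)
  rows 40-47 [x1,x2,x3,x4=0101]: 11001100  (ones: 4)
  rows 48-55 [x1,x2,x3,x4=0110]: 00000000  (ones: 0)
  rows 56-63 [x1,x2,x3,x4=0111]: 00001000  (ones: 1)
  rows 64-71 [x1,x2,x3,x4=1000]: 00000000  (ones: 0)
  rows 72-79 [x1,x2,x3,x4=1001]: 11001100  (ones: 4)
  rows 80-87 [x1,x2,x3,x4=1010]: 00000000  (ones: 0)
  rows 88-95 [x1,x2,x3,x4=1011]: 10001000  (ones: 2)
  rows 96-103 [x1,x2,x3,x4=1100]: 11000000  (ones: 2)
  rows 104-111 [x1,x2,x3,x4=1101]: 11001100  (ones: 4)
  rows 112-119 [x1,x2,x3,x4=1110]: 10000000  (ones: 1)
  rows 120-127 [x1,x2,x3,x4=1111]: 10001000  (ones: 2)
Satisfying assignments = 0+4+0+1+2+4+0+1+0+4+0+2+2+4+1+2 = 27

27


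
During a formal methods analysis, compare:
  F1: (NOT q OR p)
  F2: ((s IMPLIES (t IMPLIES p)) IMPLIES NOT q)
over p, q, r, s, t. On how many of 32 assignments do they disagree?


F1 = (NOT q OR p)
F2 = ((s IMPLIES (t IMPLIES p)) IMPLIES NOT q)
Evaluate both on each of 32 rows (bits = p,q,r,s,t):
  row 0 [00000]: F1=1 F2=1 -> 0
  row 1 [00001]: F1=1 F2=1 -> 0
  row 2 [00010]: F1=1 F2=1 -> 0
  row 3 [00011]: F1=1 F2=1 -> 0
  row 4 [00100]: F1=1 F2=1 -> 0
  row 5 [00101]: F1=1 F2=1 -> 0
  row 6 [00110]: F1=1 F2=1 -> 0
  row 7 [00111]: F1=1 F2=1 -> 0
  row 8 [01000]: F1=0 F2=0 -> 0
  row 9 [01001]: F1=0 F2=0 -> 0
  row 10 [01010]: F1=0 F2=0 -> 0
  row 11 [01011]: F1=0 F2=1 (differ) -> 1
  row 12 [01100]: F1=0 F2=0 -> 0
  row 13 [01101]: F1=0 F2=0 -> 0
  row 14 [01110]: F1=0 F2=0 -> 0
  row 15 [01111]: F1=0 F2=1 (differ) -> 1
  row 16 [10000]: F1=1 F2=1 -> 0
  row 17 [10001]: F1=1 F2=1 -> 0
  row 18 [10010]: F1=1 F2=1 -> 0
  row 19 [10011]: F1=1 F2=1 -> 0
  row 20 [10100]: F1=1 F2=1 -> 0
  row 21 [10101]: F1=1 F2=1 -> 0
  row 22 [10110]: F1=1 F2=1 -> 0
  row 23 [10111]: F1=1 F2=1 -> 0
  row 24 [11000]: F1=1 F2=0 (differ) -> 1
  row 25 [11001]: F1=1 F2=0 (differ) -> 1
  row 26 [11010]: F1=1 F2=0 (differ) -> 1
  row 27 [11011]: F1=1 F2=0 (differ) -> 1
  row 28 [11100]: F1=1 F2=0 (differ) -> 1
  row 29 [11101]: F1=1 F2=0 (differ) -> 1
  row 30 [11110]: F1=1 F2=0 (differ) -> 1
  row 31 [11111]: F1=1 F2=0 (differ) -> 1
Full result column, 8 rows per line (p,q fixed per line; r,s,t runs 000..111 left to right):
  rows 0-7 [p,q=00]: 00000000  (ones: 0)
  rows 8-15 [p,q=01]: 00010001  (ones: 2)
  rows 16-23 [p,q=10]: 00000000  (ones: 0)
  rows 24-31 [p,q=11]: 11111111  (ones: 8)
Disagreements = 0+2+0+8 = 10

10


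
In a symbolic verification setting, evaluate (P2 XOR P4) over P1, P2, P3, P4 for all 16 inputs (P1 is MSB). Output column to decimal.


Formula: (P2 XOR P4) over P1, P2, P3, P4 (16 rows)
Evaluate each row (bits = P1,P2,P3,P4, MSB first):
  row 0 [0000]: (0 XOR 0) -> 0
  row 1 [0001]: (0 XOR 1) -> 1
  row 2 [0010]: (0 XOR 0) -> 0
  row 3 [0011]: (0 XOR 1) -> 1
  row 4 [0100]: (1 XOR 0) -> 1
  row 5 [0101]: (1 XOR 1) -> 0
  row 6 [0110]: (1 XOR 0) -> 1
  row 7 [0111]: (1 XOR 1) -> 0
  row 8 [1000]: (0 XOR 0) -> 0
  row 9 [1001]: (0 XOR 1) -> 1
  row 10 [1010]: (0 XOR 0) -> 0
  row 11 [1011]: (0 XOR 1) -> 1
  row 12 [1100]: (1 XOR 0) -> 1
  row 13 [1101]: (1 XOR 1) -> 0
  row 14 [1110]: (1 XOR 0) -> 1
  row 15 [1111]: (1 XOR 1) -> 0
Full result column, 4 rows per line (P1,P2 fixed per line; P3,P4 runs 00..11 left to right):
  rows 0-3 [P1,P2=00]: 0101  = hex 5
  rows 4-7 [P1,P2=01]: 1010  = hex A
  rows 8-11 [P1,P2=10]: 0101  = hex 5
  rows 12-15 [P1,P2=11]: 1010  = hex A
Output column (row 0 .. row 15) = 0101101001011010
Output column grouped in 4s = 0101 1010 0101 1010 = 0x5A5A
Convert to decimal digit by digit (value = value*16 + digit):
  5 -> 5
  5*16 + 10 (A) = 90
  90*16 + 5 = 1445
  1445*16 + 10 (A) = 23130
Decimal = 23130

23130


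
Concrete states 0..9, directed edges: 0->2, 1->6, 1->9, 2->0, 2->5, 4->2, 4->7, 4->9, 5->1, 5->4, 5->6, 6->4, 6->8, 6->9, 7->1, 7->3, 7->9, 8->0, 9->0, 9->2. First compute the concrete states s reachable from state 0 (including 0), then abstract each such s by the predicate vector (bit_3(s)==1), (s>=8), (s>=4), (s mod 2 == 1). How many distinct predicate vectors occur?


BFS from 0:
Concrete reachable: {0, 1, 2, 3, 4, 5, 6, 7, 8, 9}
Abstract via predicates (bit_3(s)==1), (s>=8), (s>=4), (s mod 2 == 1):
  (0,0,0,0) <- {0, 2}
  (0,0,0,1) <- {1, 3}
  (0,0,1,0) <- {4, 6}
  (0,0,1,1) <- {5, 7}
  (1,1,1,0) <- {8}
  (1,1,1,1) <- {9}
Distinct abstract states = 6

6


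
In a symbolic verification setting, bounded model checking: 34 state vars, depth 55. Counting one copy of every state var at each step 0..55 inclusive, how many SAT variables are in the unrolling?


BMC unrolls to depth k, creating one copy of each state var for steps 0..k.
Step count = 55 + 1 = 56 (steps 0 through 55)
Vars per step = 34
Total = 34 * 56 = 1904

1904


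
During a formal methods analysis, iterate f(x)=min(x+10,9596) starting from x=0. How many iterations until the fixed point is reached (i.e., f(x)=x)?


Step 1: x=0, cap=9596, increment=10
Step 2: x grows by 10 each step until capped at 9596; fixed point is x=9596
Step 3: iterations = ceil(9596/10) = 960

960


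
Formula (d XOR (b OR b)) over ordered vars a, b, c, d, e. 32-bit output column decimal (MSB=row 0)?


Formula: (d XOR (b OR b)) over a, b, c, d, e (32 rows)
Evaluate each row (bits = a,b,c,d,e, MSB first):
  row 0 [00000]: (0 XOR (0 OR 0)) -> 0
  row 1 [00001]: (0 XOR (0 OR 0)) -> 0
  row 2 [00010]: (1 XOR (0 OR 0)) -> 1
  row 3 [00011]: (1 XOR (0 OR 0)) -> 1
  row 4 [00100]: (0 XOR (0 OR 0)) -> 0
  row 5 [00101]: (0 XOR (0 OR 0)) -> 0
  row 6 [00110]: (1 XOR (0 OR 0)) -> 1
  row 7 [00111]: (1 XOR (0 OR 0)) -> 1
  row 8 [01000]: (0 XOR (1 OR 1)) -> 1
  row 9 [01001]: (0 XOR (1 OR 1)) -> 1
  row 10 [01010]: (1 XOR (1 OR 1)) -> 0
  row 11 [01011]: (1 XOR (1 OR 1)) -> 0
  row 12 [01100]: (0 XOR (1 OR 1)) -> 1
  row 13 [01101]: (0 XOR (1 OR 1)) -> 1
  row 14 [01110]: (1 XOR (1 OR 1)) -> 0
  row 15 [01111]: (1 XOR (1 OR 1)) -> 0
  row 16 [10000]: (0 XOR (0 OR 0)) -> 0
  row 17 [10001]: (0 XOR (0 OR 0)) -> 0
  row 18 [10010]: (1 XOR (0 OR 0)) -> 1
  row 19 [10011]: (1 XOR (0 OR 0)) -> 1
  row 20 [10100]: (0 XOR (0 OR 0)) -> 0
  row 21 [10101]: (0 XOR (0 OR 0)) -> 0
  row 22 [10110]: (1 XOR (0 OR 0)) -> 1
  row 23 [10111]: (1 XOR (0 OR 0)) -> 1
  row 24 [11000]: (0 XOR (1 OR 1)) -> 1
  row 25 [11001]: (0 XOR (1 OR 1)) -> 1
  row 26 [11010]: (1 XOR (1 OR 1)) -> 0
  row 27 [11011]: (1 XOR (1 OR 1)) -> 0
  row 28 [11100]: (0 XOR (1 OR 1)) -> 1
  row 29 [11101]: (0 XOR (1 OR 1)) -> 1
  row 30 [11110]: (1 XOR (1 OR 1)) -> 0
  row 31 [11111]: (1 XOR (1 OR 1)) -> 0
Full result column, 4 rows per line (a,b,c fixed per line; d,e runs 00..11 left to right):
  rows 0-3 [a,b,c=000]: 0011  = hex 3
  rows 4-7 [a,b,c=001]: 0011  = hex 3
  rows 8-11 [a,b,c=010]: 1100  = hex C
  rows 12-15 [a,b,c=011]: 1100  = hex C
  rows 16-19 [a,b,c=100]: 0011  = hex 3
  rows 20-23 [a,b,c=101]: 0011  = hex 3
  rows 24-27 [a,b,c=110]: 1100  = hex C
  rows 28-31 [a,b,c=111]: 1100  = hex C
Output column (row 0 .. row 31) = 00110011110011000011001111001100
Output column grouped in 4s = 0011 0011 1100 1100 0011 0011 1100 1100 = 0x33CC33CC
Convert to decimal digit by digit (value = value*16 + digit):
  3 -> 3
  3*16 + 3 = 51
  51*16 + 12 (C) = 828
  828*16 + 12 (C) = 13260
  13260*16 + 3 = 212163
  212163*16 + 3 = 3394611
  3394611*16 + 12 (C) = 54313788
  54313788*16 + 12 (C) = 869020620
Decimal = 869020620

869020620


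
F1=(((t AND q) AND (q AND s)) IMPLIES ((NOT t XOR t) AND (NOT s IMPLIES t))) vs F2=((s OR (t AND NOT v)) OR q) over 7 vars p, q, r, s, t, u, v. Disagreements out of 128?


F1 = (((t AND q) AND (q AND s)) IMPLIES ((NOT t XOR t) AND (NOT s IMPLIES t)))
F2 = ((s OR (t AND NOT v)) OR q)
Evaluate both on each of 128 rows (bits = p,q,r,s,t,u,v):
  row 0 [0000000]: F1=1 F2=0 (differ) -> 1
  row 1 [0000001]: F1=1 F2=0 (differ) -> 1
  row 2 [0000010]: F1=1 F2=0 (differ) -> 1
  row 3 [0000011]: F1=1 F2=0 (differ) -> 1
  row 4 [0000100]: F1=1 F2=1 -> 0
  (every remaining row is evaluated the same way; all 128 results are listed next)
Full result column, 8 rows per line (p,q,r,s fixed per line; t,u,v runs 000..111 left to right):
  rows 0-7 [p,q,r,s=0000]: 11110101  (ones: 6)
  rows 8-15 [p,q,r,s=0001]: 00000000  (ones: 0)
  rows 16-23 [p,q,r,s=0010]: 11110101  (ones: 6)
  rows 24-31 [p,q,r,s=0011]: 00000000  (ones: 0)
  rows 32-39 [p,q,r,s=0100]: 00000000  (ones: 0)
  rows 40-47 [p,q,r,s=0101]: 00000000  (ones: 0)
  rows 48-55 [p,q,r,s=0110]: 00000000  (ones: 0)
  rows 56-63 [p,q,r,s=0111]: 00000000  (ones: 0)
  rows 64-71 [p,q,r,s=1000]: 11110101  (ones: 6)
  rows 72-79 [p,q,r,s=1001]: 00000000  (ones: 0)
  rows 80-87 [p,q,r,s=1010]: 11110101  (ones: 6)
  rows 88-95 [p,q,r,s=1011]: 00000000  (ones: 0)
  rows 96-103 [p,q,r,s=1100]: 00000000  (ones: 0)
  rows 104-111 [p,q,r,s=1101]: 00000000  (ones: 0)
  rows 112-119 [p,q,r,s=1110]: 00000000  (ones: 0)
  rows 120-127 [p,q,r,s=1111]: 00000000  (ones: 0)
Disagreements = 6+0+6+0+0+0+0+0+6+0+6+0+0+0+0+0 = 24

24


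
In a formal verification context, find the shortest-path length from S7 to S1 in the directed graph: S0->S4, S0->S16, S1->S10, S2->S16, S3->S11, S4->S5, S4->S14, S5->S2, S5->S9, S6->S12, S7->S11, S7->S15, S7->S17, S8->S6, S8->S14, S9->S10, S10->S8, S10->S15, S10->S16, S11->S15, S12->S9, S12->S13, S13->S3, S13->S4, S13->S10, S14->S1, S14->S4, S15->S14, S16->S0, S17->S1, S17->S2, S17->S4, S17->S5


BFS layer-by-layer from S7:
  dist 0: {S7}
  dist 1: {S11, S15, S17}
  dist 2: {S1, S2, S4, S5, S14}
  -> S1 reached at distance 2
Shortest path length = 2

2


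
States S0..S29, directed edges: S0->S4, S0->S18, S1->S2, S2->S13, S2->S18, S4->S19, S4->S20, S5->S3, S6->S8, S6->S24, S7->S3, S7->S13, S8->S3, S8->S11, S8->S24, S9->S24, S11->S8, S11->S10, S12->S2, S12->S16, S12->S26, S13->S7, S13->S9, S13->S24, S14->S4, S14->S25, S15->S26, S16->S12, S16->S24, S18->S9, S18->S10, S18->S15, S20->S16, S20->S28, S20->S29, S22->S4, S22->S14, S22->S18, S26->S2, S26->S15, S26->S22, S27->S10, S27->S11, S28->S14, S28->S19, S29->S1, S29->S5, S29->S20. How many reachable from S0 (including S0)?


BFS from S0:
  layer 0: {S0}
  layer 1: {S4, S18}
  layer 2: {S9, S10, S15, S19, S20}
  layer 3: {S16, S24, S26, S28, S29}
  layer 4: {S1, S2, S5, S12, S14, S22}
  layer 5: {S3, S13, S25}
  layer 6: {S7}
Reachable set: {S0, S1, S2, S3, S4, S5, S7, S9, S10, S12, S13, S14, S15, S16, S18, S19, S20, S22, S24, S25, S26, S28, S29}
Count = 23

23


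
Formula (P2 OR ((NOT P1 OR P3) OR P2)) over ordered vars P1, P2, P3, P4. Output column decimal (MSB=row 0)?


Formula: (P2 OR ((NOT P1 OR P3) OR P2)) over P1, P2, P3, P4 (16 rows)
Evaluate each row (bits = P1,P2,P3,P4, MSB first):
  row 0 [0000]: (0 OR ((NOT 0 OR 0) OR 0)) -> 1
  row 1 [0001]: (0 OR ((NOT 0 OR 0) OR 0)) -> 1
  row 2 [0010]: (0 OR ((NOT 0 OR 1) OR 0)) -> 1
  row 3 [0011]: (0 OR ((NOT 0 OR 1) OR 0)) -> 1
  row 4 [0100]: (1 OR ((NOT 0 OR 0) OR 1)) -> 1
  row 5 [0101]: (1 OR ((NOT 0 OR 0) OR 1)) -> 1
  row 6 [0110]: (1 OR ((NOT 0 OR 1) OR 1)) -> 1
  row 7 [0111]: (1 OR ((NOT 0 OR 1) OR 1)) -> 1
  row 8 [1000]: (0 OR ((NOT 1 OR 0) OR 0)) -> 0
  row 9 [1001]: (0 OR ((NOT 1 OR 0) OR 0)) -> 0
  row 10 [1010]: (0 OR ((NOT 1 OR 1) OR 0)) -> 1
  row 11 [1011]: (0 OR ((NOT 1 OR 1) OR 0)) -> 1
  row 12 [1100]: (1 OR ((NOT 1 OR 0) OR 1)) -> 1
  row 13 [1101]: (1 OR ((NOT 1 OR 0) OR 1)) -> 1
  row 14 [1110]: (1 OR ((NOT 1 OR 1) OR 1)) -> 1
  row 15 [1111]: (1 OR ((NOT 1 OR 1) OR 1)) -> 1
Full result column, 4 rows per line (P1,P2 fixed per line; P3,P4 runs 00..11 left to right):
  rows 0-3 [P1,P2=00]: 1111  = hex F
  rows 4-7 [P1,P2=01]: 1111  = hex F
  rows 8-11 [P1,P2=10]: 0011  = hex 3
  rows 12-15 [P1,P2=11]: 1111  = hex F
Output column (row 0 .. row 15) = 1111111100111111
Output column grouped in 4s = 1111 1111 0011 1111 = 0xFF3F
Convert to decimal digit by digit (value = value*16 + digit):
  F -> 15
  15*16 + 15 (F) = 255
  255*16 + 3 = 4083
  4083*16 + 15 (F) = 65343
Decimal = 65343

65343


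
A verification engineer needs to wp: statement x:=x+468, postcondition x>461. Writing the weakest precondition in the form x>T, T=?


Formula: wp(x:=E, P) = P[E/x] (substitute E for x in postcondition)
Step 1: Postcondition: x>461
Step 2: Substitute x+468 for x: x+468>461
Step 3: Solve for x: x > 461-468 = -7

-7


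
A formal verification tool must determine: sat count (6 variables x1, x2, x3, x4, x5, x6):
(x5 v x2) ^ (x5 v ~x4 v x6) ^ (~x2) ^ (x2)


CNF with 4 clauses over 6 vars (64 assignments).
An assignment satisfies CNF iff every clause has >=1 true literal.
Check each row (bits = x1,x2,x3,x4,x5,x6; clause T/F shown):
  row 0 [000000]: clauses=FTTF -> 0
  row 1 [000001]: clauses=FTTF -> 0
  row 2 [000010]: clauses=TTTF -> 0
  row 3 [000011]: clauses=TTTF -> 0
  row 4 [000100]: clauses=FFTF -> 0
  (every remaining row is evaluated the same way; all 64 results are listed next)
Full result column, 8 rows per line (x1,x2,x3 fixed per line; x4,x5,x6 runs 000..111 left to right):
  rows 0-7 [x1,x2,x3=000]: 00000000  (ones: 0)
  rows 8-15 [x1,x2,x3=001]: 00000000  (ones: 0)
  rows 16-23 [x1,x2,x3=010]: 00000000  (ones: 0)
  rows 24-31 [x1,x2,x3=011]: 00000000  (ones: 0)
  rows 32-39 [x1,x2,x3=100]: 00000000  (ones: 0)
  rows 40-47 [x1,x2,x3=101]: 00000000  (ones: 0)
  rows 48-55 [x1,x2,x3=110]: 00000000  (ones: 0)
  rows 56-63 [x1,x2,x3=111]: 00000000  (ones: 0)
Satisfying assignments = 0+0+0+0+0+0+0+0 = 0

0


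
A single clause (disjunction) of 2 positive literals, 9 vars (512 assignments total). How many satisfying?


Step 1: Total=2^9=512
Step 2: Unsat when all 2 false: 2^7=128
Step 3: Sat=512-128=384

384


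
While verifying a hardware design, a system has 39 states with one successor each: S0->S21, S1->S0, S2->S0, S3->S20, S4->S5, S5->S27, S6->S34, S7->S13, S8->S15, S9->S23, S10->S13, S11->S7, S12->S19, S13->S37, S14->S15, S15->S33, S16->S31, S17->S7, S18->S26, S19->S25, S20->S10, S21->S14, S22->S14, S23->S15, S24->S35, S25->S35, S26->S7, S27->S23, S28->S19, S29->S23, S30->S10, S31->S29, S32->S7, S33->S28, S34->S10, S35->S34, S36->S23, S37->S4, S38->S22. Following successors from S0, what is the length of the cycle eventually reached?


Trace from S0 until a state repeats:
  S0 -> S21 -> S14 -> S15 -> S33 -> S28 -> S19 -> S25 -> S35 -> S34 -> S10 -> S13 -> S37 -> S4 -> S5 -> S27 -> S23 -> S15
S15 first seen at step 3, revisited at step 17.
Cycle length = 17 - 3 = 14

14


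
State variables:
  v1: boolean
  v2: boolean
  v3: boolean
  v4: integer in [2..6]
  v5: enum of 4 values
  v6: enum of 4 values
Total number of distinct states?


State space = product of domain sizes of all variables.
Domain sizes:
  v1 (boolean): 2
  v2 (boolean): 2
  v3 (boolean): 2
  v4 (integer in [2..6]): 5
  v5 (enum of 4 values): 4
  v6 (enum of 4 values): 4
Product = 2 * 2 * 2 * 5 * 4 * 4 = 640

640


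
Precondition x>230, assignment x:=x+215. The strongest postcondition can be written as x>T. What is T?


Formula: sp(P, x:=E) = exists old_x. (x = E[old_x/x]) AND P[old_x/x] (old_x is the value of x before the assignment; eliminate old_x by solving x = E[old_x/x] for old_x)
Step 1: Precondition P: x>230, i.e. old_x > 230
Step 2: Assignment gives x = old_x + 215, so old_x = x - 215
Step 3: Substitute into P: x - 215 > 230
Step 4: Simplify: x > 230+215 = 445

445


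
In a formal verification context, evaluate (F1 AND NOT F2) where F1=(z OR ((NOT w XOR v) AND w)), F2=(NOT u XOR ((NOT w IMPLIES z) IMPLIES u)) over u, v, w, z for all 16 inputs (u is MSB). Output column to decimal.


F1 = (z OR ((NOT w XOR v) AND w))
F2 = (NOT u XOR ((NOT w IMPLIES z) IMPLIES u))
Counterexample to F1=>F2 is where F1=1 and F2=0.
Evaluate each row (bits = u,v,w,z, MSB first):
  row 0 [0000]: F1=0 F2=0 -> F1&~F2 -> 0
  row 1 [0001]: F1=1 F2=1 -> F1&~F2 -> 0
  row 2 [0010]: F1=0 F2=1 -> F1&~F2 -> 0
  row 3 [0011]: F1=1 F2=1 -> F1&~F2 -> 0
  row 4 [0100]: F1=0 F2=0 -> F1&~F2 -> 0
  row 5 [0101]: F1=1 F2=1 -> F1&~F2 -> 0
  row 6 [0110]: F1=1 F2=1 -> F1&~F2 -> 0
  row 7 [0111]: F1=1 F2=1 -> F1&~F2 -> 0
  row 8 [1000]: F1=0 F2=1 -> F1&~F2 -> 0
  row 9 [1001]: F1=1 F2=1 -> F1&~F2 -> 0
  row 10 [1010]: F1=0 F2=1 -> F1&~F2 -> 0
  row 11 [1011]: F1=1 F2=1 -> F1&~F2 -> 0
  row 12 [1100]: F1=0 F2=1 -> F1&~F2 -> 0
  row 13 [1101]: F1=1 F2=1 -> F1&~F2 -> 0
  row 14 [1110]: F1=1 F2=1 -> F1&~F2 -> 0
  row 15 [1111]: F1=1 F2=1 -> F1&~F2 -> 0
Full result column, 4 rows per line (u,v fixed per line; w,z runs 00..11 left to right):
  rows 0-3 [u,v=00]: 0000  = hex 0
  rows 4-7 [u,v=01]: 0000  = hex 0
  rows 8-11 [u,v=10]: 0000  = hex 0
  rows 12-15 [u,v=11]: 0000  = hex 0
Counterexample vector (row 0 .. row 15) = 0000000000000000
Output column grouped in 4s = 0000 0000 0000 0000 = 0x0000
Convert to decimal digit by digit (value = value*16 + digit):
  0 -> 0
  0*16 + 0 = 0
  0*16 + 0 = 0
  0*16 + 0 = 0
Decimal = 0

0


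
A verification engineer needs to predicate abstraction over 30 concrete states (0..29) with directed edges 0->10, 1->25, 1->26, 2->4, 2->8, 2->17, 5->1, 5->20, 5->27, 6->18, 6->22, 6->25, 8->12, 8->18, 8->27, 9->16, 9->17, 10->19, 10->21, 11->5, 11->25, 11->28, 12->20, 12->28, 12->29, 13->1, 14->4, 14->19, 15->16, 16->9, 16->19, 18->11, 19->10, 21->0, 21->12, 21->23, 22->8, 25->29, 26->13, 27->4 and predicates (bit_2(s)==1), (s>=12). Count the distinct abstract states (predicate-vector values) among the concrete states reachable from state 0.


BFS from 0:
Concrete reachable: {0, 10, 12, 19, 20, 21, 23, 28, 29}
Abstract via predicates (bit_2(s)==1), (s>=12):
  (0,0) <- {0, 10}
  (0,1) <- {19}
  (1,1) <- {12, 20, 21, 23, 28, 29}
Distinct abstract states = 3

3


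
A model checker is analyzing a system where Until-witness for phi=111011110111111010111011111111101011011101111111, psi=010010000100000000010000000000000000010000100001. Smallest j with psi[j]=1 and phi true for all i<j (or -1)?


(phi U psi) at 0: need smallest j with psi[j]=1 and phi[i]=1 for all i in [0,j).
Scan from step 0:
  step 0: phi=1, psi=0 -> continue
  step 1: psi=1 and phi held for [0,1) -> witness found
Witness step = 1

1


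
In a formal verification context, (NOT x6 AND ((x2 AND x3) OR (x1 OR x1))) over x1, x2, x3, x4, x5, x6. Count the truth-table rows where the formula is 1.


Formula: (NOT x6 AND ((x2 AND x3) OR (x1 OR x1))) over 6 vars (64 rows)
Evaluate each row (x1, x2, x3, x4, x5, x6 as bits, MSB first):
  row 0 [000000]: (NOT 0 AND ((0 AND 0) OR (0 OR 0))) -> 0
  row 1 [000001]: (NOT 1 AND ((0 AND 0) OR (0 OR 0))) -> 0
  row 2 [000010]: (NOT 0 AND ((0 AND 0) OR (0 OR 0))) -> 0
  row 3 [000011]: (NOT 1 AND ((0 AND 0) OR (0 OR 0))) -> 0
  row 4 [000100]: (NOT 0 AND ((0 AND 0) OR (0 OR 0))) -> 0
  (every remaining row is evaluated the same way; all 64 results are listed next)
Full result column, 8 rows per line (x1,x2,x3 fixed per line; x4,x5,x6 runs 000..111 left to right):
  rows 0-7 [x1,x2,x3=000]: 00000000  (ones: 0)
  rows 8-15 [x1,x2,x3=001]: 00000000  (ones: 0)
  rows 16-23 [x1,x2,x3=010]: 00000000  (ones: 0)
  rows 24-31 [x1,x2,x3=011]: 10101010  (ones: 4)
  rows 32-39 [x1,x2,x3=100]: 10101010  (ones: 4)
  rows 40-47 [x1,x2,x3=101]: 10101010  (ones: 4)
  rows 48-55 [x1,x2,x3=110]: 10101010  (ones: 4)
  rows 56-63 [x1,x2,x3=111]: 10101010  (ones: 4)
Count of 1-rows = 0+0+0+4+4+4+4+4 = 20

20


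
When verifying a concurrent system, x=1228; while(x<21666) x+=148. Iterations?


Step 1: x goes from 1228 toward 21666 by 148; the body runs while x<21666, so iterations = ceil((bound-start)/step)
Step 2: Distance=20438
Step 3: ceil(20438/148)=139

139


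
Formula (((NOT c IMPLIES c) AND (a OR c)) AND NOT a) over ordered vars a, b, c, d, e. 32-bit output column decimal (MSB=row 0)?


Formula: (((NOT c IMPLIES c) AND (a OR c)) AND NOT a) over a, b, c, d, e (32 rows)
Evaluate each row (bits = a,b,c,d,e, MSB first):
  row 0 [00000]: (((NOT 0 IMPLIES 0) AND (0 OR 0)) AND NOT 0) -> 0
  row 1 [00001]: (((NOT 0 IMPLIES 0) AND (0 OR 0)) AND NOT 0) -> 0
  row 2 [00010]: (((NOT 0 IMPLIES 0) AND (0 OR 0)) AND NOT 0) -> 0
  row 3 [00011]: (((NOT 0 IMPLIES 0) AND (0 OR 0)) AND NOT 0) -> 0
  row 4 [00100]: (((NOT 1 IMPLIES 1) AND (0 OR 1)) AND NOT 0) -> 1
  row 5 [00101]: (((NOT 1 IMPLIES 1) AND (0 OR 1)) AND NOT 0) -> 1
  row 6 [00110]: (((NOT 1 IMPLIES 1) AND (0 OR 1)) AND NOT 0) -> 1
  row 7 [00111]: (((NOT 1 IMPLIES 1) AND (0 OR 1)) AND NOT 0) -> 1
  row 8 [01000]: (((NOT 0 IMPLIES 0) AND (0 OR 0)) AND NOT 0) -> 0
  row 9 [01001]: (((NOT 0 IMPLIES 0) AND (0 OR 0)) AND NOT 0) -> 0
  row 10 [01010]: (((NOT 0 IMPLIES 0) AND (0 OR 0)) AND NOT 0) -> 0
  row 11 [01011]: (((NOT 0 IMPLIES 0) AND (0 OR 0)) AND NOT 0) -> 0
  row 12 [01100]: (((NOT 1 IMPLIES 1) AND (0 OR 1)) AND NOT 0) -> 1
  row 13 [01101]: (((NOT 1 IMPLIES 1) AND (0 OR 1)) AND NOT 0) -> 1
  row 14 [01110]: (((NOT 1 IMPLIES 1) AND (0 OR 1)) AND NOT 0) -> 1
  row 15 [01111]: (((NOT 1 IMPLIES 1) AND (0 OR 1)) AND NOT 0) -> 1
  row 16 [10000]: (((NOT 0 IMPLIES 0) AND (1 OR 0)) AND NOT 1) -> 0
  row 17 [10001]: (((NOT 0 IMPLIES 0) AND (1 OR 0)) AND NOT 1) -> 0
  row 18 [10010]: (((NOT 0 IMPLIES 0) AND (1 OR 0)) AND NOT 1) -> 0
  row 19 [10011]: (((NOT 0 IMPLIES 0) AND (1 OR 0)) AND NOT 1) -> 0
  row 20 [10100]: (((NOT 1 IMPLIES 1) AND (1 OR 1)) AND NOT 1) -> 0
  row 21 [10101]: (((NOT 1 IMPLIES 1) AND (1 OR 1)) AND NOT 1) -> 0
  row 22 [10110]: (((NOT 1 IMPLIES 1) AND (1 OR 1)) AND NOT 1) -> 0
  row 23 [10111]: (((NOT 1 IMPLIES 1) AND (1 OR 1)) AND NOT 1) -> 0
  row 24 [11000]: (((NOT 0 IMPLIES 0) AND (1 OR 0)) AND NOT 1) -> 0
  row 25 [11001]: (((NOT 0 IMPLIES 0) AND (1 OR 0)) AND NOT 1) -> 0
  row 26 [11010]: (((NOT 0 IMPLIES 0) AND (1 OR 0)) AND NOT 1) -> 0
  row 27 [11011]: (((NOT 0 IMPLIES 0) AND (1 OR 0)) AND NOT 1) -> 0
  row 28 [11100]: (((NOT 1 IMPLIES 1) AND (1 OR 1)) AND NOT 1) -> 0
  row 29 [11101]: (((NOT 1 IMPLIES 1) AND (1 OR 1)) AND NOT 1) -> 0
  row 30 [11110]: (((NOT 1 IMPLIES 1) AND (1 OR 1)) AND NOT 1) -> 0
  row 31 [11111]: (((NOT 1 IMPLIES 1) AND (1 OR 1)) AND NOT 1) -> 0
Full result column, 4 rows per line (a,b,c fixed per line; d,e runs 00..11 left to right):
  rows 0-3 [a,b,c=000]: 0000  = hex 0
  rows 4-7 [a,b,c=001]: 1111  = hex F
  rows 8-11 [a,b,c=010]: 0000  = hex 0
  rows 12-15 [a,b,c=011]: 1111  = hex F
  rows 16-19 [a,b,c=100]: 0000  = hex 0
  rows 20-23 [a,b,c=101]: 0000  = hex 0
  rows 24-27 [a,b,c=110]: 0000  = hex 0
  rows 28-31 [a,b,c=111]: 0000  = hex 0
Output column (row 0 .. row 31) = 00001111000011110000000000000000
Output column grouped in 4s = 0000 1111 0000 1111 0000 0000 0000 0000 = 0x0F0F0000
Convert to decimal digit by digit (value = value*16 + digit):
  0 -> 0
  0*16 + 15 (F) = 15
  15*16 + 0 = 240
  240*16 + 15 (F) = 3855
  3855*16 + 0 = 61680
  61680*16 + 0 = 986880
  986880*16 + 0 = 15790080
  15790080*16 + 0 = 252641280
Decimal = 252641280

252641280


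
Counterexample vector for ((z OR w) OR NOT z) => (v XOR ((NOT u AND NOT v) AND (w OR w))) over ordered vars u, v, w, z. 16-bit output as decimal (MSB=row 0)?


F1 = ((z OR w) OR NOT z)
F2 = (v XOR ((NOT u AND NOT v) AND (w OR w)))
Counterexample to F1=>F2 is where F1=1 and F2=0.
Evaluate each row (bits = u,v,w,z, MSB first):
  row 0 [0000]: F1=1 F2=0 -> F1&~F2 -> 1
  row 1 [0001]: F1=1 F2=0 -> F1&~F2 -> 1
  row 2 [0010]: F1=1 F2=1 -> F1&~F2 -> 0
  row 3 [0011]: F1=1 F2=1 -> F1&~F2 -> 0
  row 4 [0100]: F1=1 F2=1 -> F1&~F2 -> 0
  row 5 [0101]: F1=1 F2=1 -> F1&~F2 -> 0
  row 6 [0110]: F1=1 F2=1 -> F1&~F2 -> 0
  row 7 [0111]: F1=1 F2=1 -> F1&~F2 -> 0
  row 8 [1000]: F1=1 F2=0 -> F1&~F2 -> 1
  row 9 [1001]: F1=1 F2=0 -> F1&~F2 -> 1
  row 10 [1010]: F1=1 F2=0 -> F1&~F2 -> 1
  row 11 [1011]: F1=1 F2=0 -> F1&~F2 -> 1
  row 12 [1100]: F1=1 F2=1 -> F1&~F2 -> 0
  row 13 [1101]: F1=1 F2=1 -> F1&~F2 -> 0
  row 14 [1110]: F1=1 F2=1 -> F1&~F2 -> 0
  row 15 [1111]: F1=1 F2=1 -> F1&~F2 -> 0
Full result column, 4 rows per line (u,v fixed per line; w,z runs 00..11 left to right):
  rows 0-3 [u,v=00]: 1100  = hex C
  rows 4-7 [u,v=01]: 0000  = hex 0
  rows 8-11 [u,v=10]: 1111  = hex F
  rows 12-15 [u,v=11]: 0000  = hex 0
Counterexample vector (row 0 .. row 15) = 1100000011110000
Output column grouped in 4s = 1100 0000 1111 0000 = 0xC0F0
Convert to decimal digit by digit (value = value*16 + digit):
  C -> 12
  12*16 + 0 = 192
  192*16 + 15 (F) = 3087
  3087*16 + 0 = 49392
Decimal = 49392

49392


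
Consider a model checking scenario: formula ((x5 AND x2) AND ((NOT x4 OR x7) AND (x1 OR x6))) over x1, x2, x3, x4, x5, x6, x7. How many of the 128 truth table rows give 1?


Formula: ((x5 AND x2) AND ((NOT x4 OR x7) AND (x1 OR x6))) over 7 vars (128 rows)
Evaluate each row (x1, x2, x3, x4, x5, x6, x7 as bits, MSB first):
  row 0 [0000000]: ((0 AND 0) AND ((NOT 0 OR 0) AND (0 OR 0))) -> 0
  row 1 [0000001]: ((0 AND 0) AND ((NOT 0 OR 1) AND (0 OR 0))) -> 0
  row 2 [0000010]: ((0 AND 0) AND ((NOT 0 OR 0) AND (0 OR 1))) -> 0
  row 3 [0000011]: ((0 AND 0) AND ((NOT 0 OR 1) AND (0 OR 1))) -> 0
  row 4 [0000100]: ((1 AND 0) AND ((NOT 0 OR 0) AND (0 OR 0))) -> 0
  (every remaining row is evaluated the same way; all 128 results are listed next)
Full result column, 8 rows per line (x1,x2,x3,x4 fixed per line; x5,x6,x7 runs 000..111 left to right):
  rows 0-7 [x1,x2,x3,x4=0000]: 00000000  (ones: 0)
  rows 8-15 [x1,x2,x3,x4=0001]: 00000000  (ones: 0)
  rows 16-23 [x1,x2,x3,x4=0010]: 00000000  (ones: 0)
  rows 24-31 [x1,x2,x3,x4=0011]: 00000000  (ones: 0)
  rows 32-39 [x1,x2,x3,x4=0100]: 00000011  (ones: 2)
  rows 40-47 [x1,x2,x3,x4=0101]: 00000001  (ones: 1)
  rows 48-55 [x1,x2,x3,x4=0110]: 00000011  (ones: 2)
  rows 56-63 [x1,x2,x3,x4=0111]: 00000001  (ones: 1)
  rows 64-71 [x1,x2,x3,x4=1000]: 00000000  (ones: 0)
  rows 72-79 [x1,x2,x3,x4=1001]: 00000000  (ones: 0)
  rows 80-87 [x1,x2,x3,x4=1010]: 00000000  (ones: 0)
  rows 88-95 [x1,x2,x3,x4=1011]: 00000000  (ones: 0)
  rows 96-103 [x1,x2,x3,x4=1100]: 00001111  (ones: 4)
  rows 104-111 [x1,x2,x3,x4=1101]: 00000101  (ones: 2)
  rows 112-119 [x1,x2,x3,x4=1110]: 00001111  (ones: 4)
  rows 120-127 [x1,x2,x3,x4=1111]: 00000101  (ones: 2)
Count of 1-rows = 0+0+0+0+2+1+2+1+0+0+0+0+4+2+4+2 = 18

18


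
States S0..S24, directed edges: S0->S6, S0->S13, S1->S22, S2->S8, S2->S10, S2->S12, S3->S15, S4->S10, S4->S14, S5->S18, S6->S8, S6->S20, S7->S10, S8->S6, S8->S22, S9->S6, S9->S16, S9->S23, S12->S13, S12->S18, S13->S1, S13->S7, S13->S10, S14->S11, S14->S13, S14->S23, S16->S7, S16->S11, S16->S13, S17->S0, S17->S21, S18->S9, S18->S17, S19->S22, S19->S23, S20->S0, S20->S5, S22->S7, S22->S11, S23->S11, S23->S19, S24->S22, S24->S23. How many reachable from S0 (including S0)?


BFS from S0:
  layer 0: {S0}
  layer 1: {S6, S13}
  layer 2: {S1, S7, S8, S10, S20}
  layer 3: {S5, S22}
  layer 4: {S11, S18}
  layer 5: {S9, S17}
  layer 6: {S16, S21, S23}
  layer 7: {S19}
Reachable set: {S0, S1, S5, S6, S7, S8, S9, S10, S11, S13, S16, S17, S18, S19, S20, S21, S22, S23}
Count = 18

18


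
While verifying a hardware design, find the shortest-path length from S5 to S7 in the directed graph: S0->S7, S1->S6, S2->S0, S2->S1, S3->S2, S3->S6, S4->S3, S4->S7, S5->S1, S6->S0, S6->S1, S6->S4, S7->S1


BFS layer-by-layer from S5:
  dist 0: {S5}
  dist 1: {S1}
  dist 2: {S6}
  dist 3: {S0, S4}
  dist 4: {S3, S7}
  -> S7 reached at distance 4
Shortest path length = 4

4


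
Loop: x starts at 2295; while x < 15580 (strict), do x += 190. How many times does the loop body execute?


Step 1: x goes from 2295 toward 15580 by 190; the body runs while x<15580, so iterations = ceil((bound-start)/step)
Step 2: Distance=13285
Step 3: ceil(13285/190)=70

70


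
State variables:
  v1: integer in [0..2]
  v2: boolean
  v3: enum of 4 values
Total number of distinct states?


State space = product of domain sizes of all variables.
Domain sizes:
  v1 (integer in [0..2]): 3
  v2 (boolean): 2
  v3 (enum of 4 values): 4
Product = 3 * 2 * 4 = 24

24


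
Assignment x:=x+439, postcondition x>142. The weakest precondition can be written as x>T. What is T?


Formula: wp(x:=E, P) = P[E/x] (substitute E for x in postcondition)
Step 1: Postcondition: x>142
Step 2: Substitute x+439 for x: x+439>142
Step 3: Solve for x: x > 142-439 = -297

-297


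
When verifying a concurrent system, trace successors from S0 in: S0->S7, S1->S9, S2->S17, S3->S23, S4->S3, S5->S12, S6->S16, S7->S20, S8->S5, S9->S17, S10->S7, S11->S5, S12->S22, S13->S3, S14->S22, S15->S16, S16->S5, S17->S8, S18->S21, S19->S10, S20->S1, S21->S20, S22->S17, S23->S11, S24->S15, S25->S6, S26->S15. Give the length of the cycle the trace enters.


Trace from S0 until a state repeats:
  S0 -> S7 -> S20 -> S1 -> S9 -> S17 -> S8 -> S5 -> S12 -> S22 -> S17
S17 first seen at step 5, revisited at step 10.
Cycle length = 10 - 5 = 5

5


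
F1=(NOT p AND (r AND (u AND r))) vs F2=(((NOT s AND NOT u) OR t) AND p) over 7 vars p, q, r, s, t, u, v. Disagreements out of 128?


F1 = (NOT p AND (r AND (u AND r)))
F2 = (((NOT s AND NOT u) OR t) AND p)
Evaluate both on each of 128 rows (bits = p,q,r,s,t,u,v):
  row 0 [0000000]: F1=0 F2=0 -> 0
  row 1 [0000001]: F1=0 F2=0 -> 0
  row 2 [0000010]: F1=0 F2=0 -> 0
  row 3 [0000011]: F1=0 F2=0 -> 0
  row 4 [0000100]: F1=0 F2=0 -> 0
  (every remaining row is evaluated the same way; all 128 results are listed next)
Full result column, 8 rows per line (p,q,r,s fixed per line; t,u,v runs 000..111 left to right):
  rows 0-7 [p,q,r,s=0000]: 00000000  (ones: 0)
  rows 8-15 [p,q,r,s=0001]: 00000000  (ones: 0)
  rows 16-23 [p,q,r,s=0010]: 00110011  (ones: 4)
  rows 24-31 [p,q,r,s=0011]: 00110011  (ones: 4)
  rows 32-39 [p,q,r,s=0100]: 00000000  (ones: 0)
  rows 40-47 [p,q,r,s=0101]: 00000000  (ones: 0)
  rows 48-55 [p,q,r,s=0110]: 00110011  (ones: 4)
  rows 56-63 [p,q,r,s=0111]: 00110011  (ones: 4)
  rows 64-71 [p,q,r,s=1000]: 11001111  (ones: 6)
  rows 72-79 [p,q,r,s=1001]: 00001111  (ones: 4)
  rows 80-87 [p,q,r,s=1010]: 11001111  (ones: 6)
  rows 88-95 [p,q,r,s=1011]: 00001111  (ones: 4)
  rows 96-103 [p,q,r,s=1100]: 11001111  (ones: 6)
  rows 104-111 [p,q,r,s=1101]: 00001111  (ones: 4)
  rows 112-119 [p,q,r,s=1110]: 11001111  (ones: 6)
  rows 120-127 [p,q,r,s=1111]: 00001111  (ones: 4)
Disagreements = 0+0+4+4+0+0+4+4+6+4+6+4+6+4+6+4 = 56

56


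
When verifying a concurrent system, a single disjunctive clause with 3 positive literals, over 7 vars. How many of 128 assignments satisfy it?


Step 1: Total=2^7=128
Step 2: Unsat when all 3 false: 2^4=16
Step 3: Sat=128-16=112

112


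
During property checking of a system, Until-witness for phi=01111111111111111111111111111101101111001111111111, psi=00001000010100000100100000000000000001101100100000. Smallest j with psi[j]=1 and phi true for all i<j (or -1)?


(phi U psi) at 0: need smallest j with psi[j]=1 and phi[i]=1 for all i in [0,j).
Scan from step 0:
  step 0: phi=0 -> phi-prefix broken from here
  step 4: psi=1 but phi already failed -> not a witness
  step 9: psi=1 but phi already failed -> not a witness
  step 11: psi=1 but phi already failed -> not a witness
  step 17: psi=1 but phi already failed -> not a witness
  step 20: psi=1 but phi already failed -> not a witness
  step 37: psi=1 but phi already failed -> not a witness
  step 38: psi=1 but phi already failed -> not a witness
  step 40: psi=1 but phi already failed -> not a witness
  step 41: psi=1 but phi already failed -> not a witness
  step 44: psi=1 but phi already failed -> not a witness
  end of trace: no witness -> -1
Witness step = -1

-1


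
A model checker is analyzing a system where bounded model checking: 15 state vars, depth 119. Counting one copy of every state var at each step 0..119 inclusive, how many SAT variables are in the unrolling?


BMC unrolls to depth k, creating one copy of each state var for steps 0..k.
Step count = 119 + 1 = 120 (steps 0 through 119)
Vars per step = 15
Total = 15 * 120 = 1800

1800


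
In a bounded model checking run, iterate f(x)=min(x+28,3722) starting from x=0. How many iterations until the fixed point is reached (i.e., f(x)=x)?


Step 1: x=0, cap=3722, increment=28
Step 2: x grows by 28 each step until capped at 3722; fixed point is x=3722
Step 3: iterations = ceil(3722/28) = 133

133


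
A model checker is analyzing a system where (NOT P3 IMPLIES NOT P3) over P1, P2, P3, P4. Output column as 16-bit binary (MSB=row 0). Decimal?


Formula: (NOT P3 IMPLIES NOT P3) over P1, P2, P3, P4 (16 rows)
Evaluate each row (bits = P1,P2,P3,P4, MSB first):
  row 0 [0000]: (NOT 0 IMPLIES NOT 0) -> 1
  row 1 [0001]: (NOT 0 IMPLIES NOT 0) -> 1
  row 2 [0010]: (NOT 1 IMPLIES NOT 1) -> 1
  row 3 [0011]: (NOT 1 IMPLIES NOT 1) -> 1
  row 4 [0100]: (NOT 0 IMPLIES NOT 0) -> 1
  row 5 [0101]: (NOT 0 IMPLIES NOT 0) -> 1
  row 6 [0110]: (NOT 1 IMPLIES NOT 1) -> 1
  row 7 [0111]: (NOT 1 IMPLIES NOT 1) -> 1
  row 8 [1000]: (NOT 0 IMPLIES NOT 0) -> 1
  row 9 [1001]: (NOT 0 IMPLIES NOT 0) -> 1
  row 10 [1010]: (NOT 1 IMPLIES NOT 1) -> 1
  row 11 [1011]: (NOT 1 IMPLIES NOT 1) -> 1
  row 12 [1100]: (NOT 0 IMPLIES NOT 0) -> 1
  row 13 [1101]: (NOT 0 IMPLIES NOT 0) -> 1
  row 14 [1110]: (NOT 1 IMPLIES NOT 1) -> 1
  row 15 [1111]: (NOT 1 IMPLIES NOT 1) -> 1
Full result column, 4 rows per line (P1,P2 fixed per line; P3,P4 runs 00..11 left to right):
  rows 0-3 [P1,P2=00]: 1111  = hex F
  rows 4-7 [P1,P2=01]: 1111  = hex F
  rows 8-11 [P1,P2=10]: 1111  = hex F
  rows 12-15 [P1,P2=11]: 1111  = hex F
Output column (row 0 .. row 15) = 1111111111111111
Output column grouped in 4s = 1111 1111 1111 1111 = 0xFFFF
Convert to decimal digit by digit (value = value*16 + digit):
  F -> 15
  15*16 + 15 (F) = 255
  255*16 + 15 (F) = 4095
  4095*16 + 15 (F) = 65535
Decimal = 65535

65535


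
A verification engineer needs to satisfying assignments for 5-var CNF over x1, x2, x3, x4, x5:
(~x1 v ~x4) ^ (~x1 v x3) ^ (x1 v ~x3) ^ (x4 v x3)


CNF with 4 clauses over 5 vars (32 assignments).
An assignment satisfies CNF iff every clause has >=1 true literal.
Check each row (bits = x1,x2,x3,x4,x5; clause T/F shown):
  row 0 [00000]: clauses=TTTF -> 0
  row 1 [00001]: clauses=TTTF -> 0
  row 2 [00010]: clauses=TTTT -> 1
  row 3 [00011]: clauses=TTTT -> 1
  row 4 [00100]: clauses=TTFT -> 0
  row 5 [00101]: clauses=TTFT -> 0
  row 6 [00110]: clauses=TTFT -> 0
  row 7 [00111]: clauses=TTFT -> 0
  row 8 [01000]: clauses=TTTF -> 0
  row 9 [01001]: clauses=TTTF -> 0
  row 10 [01010]: clauses=TTTT -> 1
  row 11 [01011]: clauses=TTTT -> 1
  row 12 [01100]: clauses=TTFT -> 0
  row 13 [01101]: clauses=TTFT -> 0
  row 14 [01110]: clauses=TTFT -> 0
  row 15 [01111]: clauses=TTFT -> 0
  row 16 [10000]: clauses=TFTF -> 0
  row 17 [10001]: clauses=TFTF -> 0
  row 18 [10010]: clauses=FFTT -> 0
  row 19 [10011]: clauses=FFTT -> 0
  row 20 [10100]: clauses=TTTT -> 1
  row 21 [10101]: clauses=TTTT -> 1
  row 22 [10110]: clauses=FTTT -> 0
  row 23 [10111]: clauses=FTTT -> 0
  row 24 [11000]: clauses=TFTF -> 0
  row 25 [11001]: clauses=TFTF -> 0
  row 26 [11010]: clauses=FFTT -> 0
  row 27 [11011]: clauses=FFTT -> 0
  row 28 [11100]: clauses=TTTT -> 1
  row 29 [11101]: clauses=TTTT -> 1
  row 30 [11110]: clauses=FTTT -> 0
  row 31 [11111]: clauses=FTTT -> 0
Full result column, 8 rows per line (x1,x2 fixed per line; x3,x4,x5 runs 000..111 left to right):
  rows 0-7 [x1,x2=00]: 00110000  (ones: 2)
  rows 8-15 [x1,x2=01]: 00110000  (ones: 2)
  rows 16-23 [x1,x2=10]: 00001100  (ones: 2)
  rows 24-31 [x1,x2=11]: 00001100  (ones: 2)
Satisfying assignments = 2+2+2+2 = 8

8


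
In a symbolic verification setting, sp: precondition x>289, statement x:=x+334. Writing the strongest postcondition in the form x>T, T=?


Formula: sp(P, x:=E) = exists old_x. (x = E[old_x/x]) AND P[old_x/x] (old_x is the value of x before the assignment; eliminate old_x by solving x = E[old_x/x] for old_x)
Step 1: Precondition P: x>289, i.e. old_x > 289
Step 2: Assignment gives x = old_x + 334, so old_x = x - 334
Step 3: Substitute into P: x - 334 > 289
Step 4: Simplify: x > 289+334 = 623

623


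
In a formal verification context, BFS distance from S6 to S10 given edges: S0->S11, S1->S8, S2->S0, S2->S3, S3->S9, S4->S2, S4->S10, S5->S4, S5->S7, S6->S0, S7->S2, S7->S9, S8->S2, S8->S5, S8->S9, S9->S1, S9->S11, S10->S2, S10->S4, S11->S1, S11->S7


BFS layer-by-layer from S6:
  dist 0: {S6}
  dist 1: {S0}
  dist 2: {S11}
  dist 3: {S1, S7}
  dist 4: {S2, S8, S9}
  dist 5: {S3, S5}
  dist 6: {S4}
  dist 7: {S10}
  -> S10 reached at distance 7
Shortest path length = 7

7


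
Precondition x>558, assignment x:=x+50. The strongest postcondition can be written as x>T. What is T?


Formula: sp(P, x:=E) = exists old_x. (x = E[old_x/x]) AND P[old_x/x] (old_x is the value of x before the assignment; eliminate old_x by solving x = E[old_x/x] for old_x)
Step 1: Precondition P: x>558, i.e. old_x > 558
Step 2: Assignment gives x = old_x + 50, so old_x = x - 50
Step 3: Substitute into P: x - 50 > 558
Step 4: Simplify: x > 558+50 = 608

608


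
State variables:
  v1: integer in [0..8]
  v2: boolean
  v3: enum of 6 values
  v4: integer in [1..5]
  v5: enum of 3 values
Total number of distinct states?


State space = product of domain sizes of all variables.
Domain sizes:
  v1 (integer in [0..8]): 9
  v2 (boolean): 2
  v3 (enum of 6 values): 6
  v4 (integer in [1..5]): 5
  v5 (enum of 3 values): 3
Product = 9 * 2 * 6 * 5 * 3 = 1620

1620


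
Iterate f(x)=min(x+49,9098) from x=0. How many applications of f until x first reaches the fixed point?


Step 1: x=0, cap=9098, increment=49
Step 2: x grows by 49 each step until capped at 9098; fixed point is x=9098
Step 3: iterations = ceil(9098/49) = 186

186


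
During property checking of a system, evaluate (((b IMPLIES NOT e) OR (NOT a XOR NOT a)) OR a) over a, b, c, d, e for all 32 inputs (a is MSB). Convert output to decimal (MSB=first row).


Formula: (((b IMPLIES NOT e) OR (NOT a XOR NOT a)) OR a) over a, b, c, d, e (32 rows)
Evaluate each row (bits = a,b,c,d,e, MSB first):
  row 0 [00000]: (((0 IMPLIES NOT 0) OR (NOT 0 XOR NOT 0)) OR 0) -> 1
  row 1 [00001]: (((0 IMPLIES NOT 1) OR (NOT 0 XOR NOT 0)) OR 0) -> 1
  row 2 [00010]: (((0 IMPLIES NOT 0) OR (NOT 0 XOR NOT 0)) OR 0) -> 1
  row 3 [00011]: (((0 IMPLIES NOT 1) OR (NOT 0 XOR NOT 0)) OR 0) -> 1
  row 4 [00100]: (((0 IMPLIES NOT 0) OR (NOT 0 XOR NOT 0)) OR 0) -> 1
  row 5 [00101]: (((0 IMPLIES NOT 1) OR (NOT 0 XOR NOT 0)) OR 0) -> 1
  row 6 [00110]: (((0 IMPLIES NOT 0) OR (NOT 0 XOR NOT 0)) OR 0) -> 1
  row 7 [00111]: (((0 IMPLIES NOT 1) OR (NOT 0 XOR NOT 0)) OR 0) -> 1
  row 8 [01000]: (((1 IMPLIES NOT 0) OR (NOT 0 XOR NOT 0)) OR 0) -> 1
  row 9 [01001]: (((1 IMPLIES NOT 1) OR (NOT 0 XOR NOT 0)) OR 0) -> 0
  row 10 [01010]: (((1 IMPLIES NOT 0) OR (NOT 0 XOR NOT 0)) OR 0) -> 1
  row 11 [01011]: (((1 IMPLIES NOT 1) OR (NOT 0 XOR NOT 0)) OR 0) -> 0
  row 12 [01100]: (((1 IMPLIES NOT 0) OR (NOT 0 XOR NOT 0)) OR 0) -> 1
  row 13 [01101]: (((1 IMPLIES NOT 1) OR (NOT 0 XOR NOT 0)) OR 0) -> 0
  row 14 [01110]: (((1 IMPLIES NOT 0) OR (NOT 0 XOR NOT 0)) OR 0) -> 1
  row 15 [01111]: (((1 IMPLIES NOT 1) OR (NOT 0 XOR NOT 0)) OR 0) -> 0
  row 16 [10000]: (((0 IMPLIES NOT 0) OR (NOT 1 XOR NOT 1)) OR 1) -> 1
  row 17 [10001]: (((0 IMPLIES NOT 1) OR (NOT 1 XOR NOT 1)) OR 1) -> 1
  row 18 [10010]: (((0 IMPLIES NOT 0) OR (NOT 1 XOR NOT 1)) OR 1) -> 1
  row 19 [10011]: (((0 IMPLIES NOT 1) OR (NOT 1 XOR NOT 1)) OR 1) -> 1
  row 20 [10100]: (((0 IMPLIES NOT 0) OR (NOT 1 XOR NOT 1)) OR 1) -> 1
  row 21 [10101]: (((0 IMPLIES NOT 1) OR (NOT 1 XOR NOT 1)) OR 1) -> 1
  row 22 [10110]: (((0 IMPLIES NOT 0) OR (NOT 1 XOR NOT 1)) OR 1) -> 1
  row 23 [10111]: (((0 IMPLIES NOT 1) OR (NOT 1 XOR NOT 1)) OR 1) -> 1
  row 24 [11000]: (((1 IMPLIES NOT 0) OR (NOT 1 XOR NOT 1)) OR 1) -> 1
  row 25 [11001]: (((1 IMPLIES NOT 1) OR (NOT 1 XOR NOT 1)) OR 1) -> 1
  row 26 [11010]: (((1 IMPLIES NOT 0) OR (NOT 1 XOR NOT 1)) OR 1) -> 1
  row 27 [11011]: (((1 IMPLIES NOT 1) OR (NOT 1 XOR NOT 1)) OR 1) -> 1
  row 28 [11100]: (((1 IMPLIES NOT 0) OR (NOT 1 XOR NOT 1)) OR 1) -> 1
  row 29 [11101]: (((1 IMPLIES NOT 1) OR (NOT 1 XOR NOT 1)) OR 1) -> 1
  row 30 [11110]: (((1 IMPLIES NOT 0) OR (NOT 1 XOR NOT 1)) OR 1) -> 1
  row 31 [11111]: (((1 IMPLIES NOT 1) OR (NOT 1 XOR NOT 1)) OR 1) -> 1
Full result column, 4 rows per line (a,b,c fixed per line; d,e runs 00..11 left to right):
  rows 0-3 [a,b,c=000]: 1111  = hex F
  rows 4-7 [a,b,c=001]: 1111  = hex F
  rows 8-11 [a,b,c=010]: 1010  = hex A
  rows 12-15 [a,b,c=011]: 1010  = hex A
  rows 16-19 [a,b,c=100]: 1111  = hex F
  rows 20-23 [a,b,c=101]: 1111  = hex F
  rows 24-27 [a,b,c=110]: 1111  = hex F
  rows 28-31 [a,b,c=111]: 1111  = hex F
Output column (row 0 .. row 31) = 11111111101010101111111111111111
Output column grouped in 4s = 1111 1111 1010 1010 1111 1111 1111 1111 = 0xFFAAFFFF
Convert to decimal digit by digit (value = value*16 + digit):
  F -> 15
  15*16 + 15 (F) = 255
  255*16 + 10 (A) = 4090
  4090*16 + 10 (A) = 65450
  65450*16 + 15 (F) = 1047215
  1047215*16 + 15 (F) = 16755455
  16755455*16 + 15 (F) = 268087295
  268087295*16 + 15 (F) = 4289396735
Decimal = 4289396735

4289396735
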